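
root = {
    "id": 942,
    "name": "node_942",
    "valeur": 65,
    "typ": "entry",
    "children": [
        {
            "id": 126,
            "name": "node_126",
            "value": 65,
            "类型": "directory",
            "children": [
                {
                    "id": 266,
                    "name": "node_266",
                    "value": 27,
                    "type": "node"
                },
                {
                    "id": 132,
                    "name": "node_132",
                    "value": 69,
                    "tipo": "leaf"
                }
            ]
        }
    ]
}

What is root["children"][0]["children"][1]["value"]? 69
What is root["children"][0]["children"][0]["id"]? 266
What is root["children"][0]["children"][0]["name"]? "node_266"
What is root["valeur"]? 65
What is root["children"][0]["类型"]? "directory"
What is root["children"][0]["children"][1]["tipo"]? "leaf"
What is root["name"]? "node_942"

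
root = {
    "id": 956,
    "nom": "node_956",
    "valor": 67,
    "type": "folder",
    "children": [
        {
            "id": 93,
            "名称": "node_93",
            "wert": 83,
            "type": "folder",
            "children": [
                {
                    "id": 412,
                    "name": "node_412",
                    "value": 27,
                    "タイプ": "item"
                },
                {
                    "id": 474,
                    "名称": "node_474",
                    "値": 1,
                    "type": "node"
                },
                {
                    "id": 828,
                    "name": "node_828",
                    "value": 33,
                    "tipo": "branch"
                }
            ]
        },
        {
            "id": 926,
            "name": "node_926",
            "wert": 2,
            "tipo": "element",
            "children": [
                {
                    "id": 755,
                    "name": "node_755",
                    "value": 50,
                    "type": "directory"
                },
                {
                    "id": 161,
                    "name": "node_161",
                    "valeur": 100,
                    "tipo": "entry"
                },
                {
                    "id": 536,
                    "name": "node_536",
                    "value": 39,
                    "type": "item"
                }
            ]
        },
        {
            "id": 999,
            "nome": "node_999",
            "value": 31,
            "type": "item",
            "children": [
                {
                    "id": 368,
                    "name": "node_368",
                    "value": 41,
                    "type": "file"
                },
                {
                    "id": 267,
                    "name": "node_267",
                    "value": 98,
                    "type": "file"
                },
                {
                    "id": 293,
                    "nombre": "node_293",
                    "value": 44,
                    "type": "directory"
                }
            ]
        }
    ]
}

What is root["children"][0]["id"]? 93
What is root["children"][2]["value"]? 31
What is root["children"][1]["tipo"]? "element"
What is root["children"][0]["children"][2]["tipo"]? "branch"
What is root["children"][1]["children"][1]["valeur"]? 100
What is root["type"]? "folder"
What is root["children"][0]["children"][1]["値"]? 1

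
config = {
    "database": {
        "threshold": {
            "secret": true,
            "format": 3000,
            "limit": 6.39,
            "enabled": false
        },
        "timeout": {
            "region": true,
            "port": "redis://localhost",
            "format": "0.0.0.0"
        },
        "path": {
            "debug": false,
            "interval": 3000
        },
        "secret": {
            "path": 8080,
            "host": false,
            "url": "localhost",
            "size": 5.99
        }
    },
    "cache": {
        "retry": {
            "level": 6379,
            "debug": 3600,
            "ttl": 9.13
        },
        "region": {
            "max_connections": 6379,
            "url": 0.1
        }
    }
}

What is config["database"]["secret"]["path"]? 8080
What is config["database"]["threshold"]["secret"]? True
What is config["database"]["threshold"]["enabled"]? False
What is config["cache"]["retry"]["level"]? 6379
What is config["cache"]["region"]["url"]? 0.1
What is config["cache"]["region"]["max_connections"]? 6379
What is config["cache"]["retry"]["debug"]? 3600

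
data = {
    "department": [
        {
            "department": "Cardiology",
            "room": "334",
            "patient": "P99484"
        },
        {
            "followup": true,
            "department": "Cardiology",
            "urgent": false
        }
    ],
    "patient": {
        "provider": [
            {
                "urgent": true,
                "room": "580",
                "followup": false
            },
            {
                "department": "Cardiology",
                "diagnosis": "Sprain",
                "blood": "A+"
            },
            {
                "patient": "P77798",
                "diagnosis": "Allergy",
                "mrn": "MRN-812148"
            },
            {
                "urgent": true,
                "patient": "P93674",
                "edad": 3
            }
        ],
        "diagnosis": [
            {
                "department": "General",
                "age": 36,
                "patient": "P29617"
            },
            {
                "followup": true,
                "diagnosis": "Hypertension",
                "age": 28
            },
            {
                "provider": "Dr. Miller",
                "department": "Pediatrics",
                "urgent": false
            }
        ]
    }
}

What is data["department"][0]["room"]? "334"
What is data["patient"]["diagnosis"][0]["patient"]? "P29617"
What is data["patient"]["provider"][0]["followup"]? False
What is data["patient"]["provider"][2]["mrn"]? "MRN-812148"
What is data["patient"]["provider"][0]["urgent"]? True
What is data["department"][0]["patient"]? "P99484"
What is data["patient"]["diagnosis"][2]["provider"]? "Dr. Miller"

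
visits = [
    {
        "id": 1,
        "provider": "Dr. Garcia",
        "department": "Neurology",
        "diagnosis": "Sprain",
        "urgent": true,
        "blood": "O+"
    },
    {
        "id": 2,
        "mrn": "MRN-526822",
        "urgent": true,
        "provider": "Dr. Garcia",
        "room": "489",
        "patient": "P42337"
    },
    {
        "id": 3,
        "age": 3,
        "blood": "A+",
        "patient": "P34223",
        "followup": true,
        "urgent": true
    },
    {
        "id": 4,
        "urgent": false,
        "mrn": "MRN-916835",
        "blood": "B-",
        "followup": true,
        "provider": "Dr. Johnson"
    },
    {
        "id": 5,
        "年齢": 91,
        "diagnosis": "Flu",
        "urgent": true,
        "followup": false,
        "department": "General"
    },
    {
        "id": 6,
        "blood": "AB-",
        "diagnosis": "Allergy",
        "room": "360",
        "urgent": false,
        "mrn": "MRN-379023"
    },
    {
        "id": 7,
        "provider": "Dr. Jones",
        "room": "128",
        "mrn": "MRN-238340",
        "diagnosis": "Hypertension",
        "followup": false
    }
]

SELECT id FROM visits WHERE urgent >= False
[1, 2, 3, 4, 5, 6]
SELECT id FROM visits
[1, 2, 3, 4, 5, 6, 7]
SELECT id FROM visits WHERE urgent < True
[4, 6]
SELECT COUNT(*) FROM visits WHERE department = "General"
1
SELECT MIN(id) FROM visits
1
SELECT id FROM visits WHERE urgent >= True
[1, 2, 3, 5]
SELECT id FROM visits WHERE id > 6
[7]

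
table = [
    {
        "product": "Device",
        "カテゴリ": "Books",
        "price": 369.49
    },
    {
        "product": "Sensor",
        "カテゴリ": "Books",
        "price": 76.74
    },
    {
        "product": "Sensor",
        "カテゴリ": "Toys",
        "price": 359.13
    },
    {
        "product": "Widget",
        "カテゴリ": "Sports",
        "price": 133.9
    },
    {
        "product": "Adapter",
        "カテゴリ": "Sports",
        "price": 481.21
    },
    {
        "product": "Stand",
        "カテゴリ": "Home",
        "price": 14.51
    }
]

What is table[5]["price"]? 14.51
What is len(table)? 6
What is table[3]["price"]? 133.9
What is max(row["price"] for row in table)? 481.21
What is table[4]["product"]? "Adapter"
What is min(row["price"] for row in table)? 14.51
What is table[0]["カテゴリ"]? "Books"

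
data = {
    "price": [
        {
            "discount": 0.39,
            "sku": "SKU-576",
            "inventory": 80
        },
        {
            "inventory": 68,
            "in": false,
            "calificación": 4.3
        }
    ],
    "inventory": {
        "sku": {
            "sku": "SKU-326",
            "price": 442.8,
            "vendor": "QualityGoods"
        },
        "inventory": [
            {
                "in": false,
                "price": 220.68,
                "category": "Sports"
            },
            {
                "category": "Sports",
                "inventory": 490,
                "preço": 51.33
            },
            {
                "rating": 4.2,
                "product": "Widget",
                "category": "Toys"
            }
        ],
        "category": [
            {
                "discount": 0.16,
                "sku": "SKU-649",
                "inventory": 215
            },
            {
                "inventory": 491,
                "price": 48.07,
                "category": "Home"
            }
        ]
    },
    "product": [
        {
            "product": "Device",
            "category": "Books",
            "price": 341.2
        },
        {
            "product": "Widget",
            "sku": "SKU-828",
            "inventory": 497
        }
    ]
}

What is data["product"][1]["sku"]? "SKU-828"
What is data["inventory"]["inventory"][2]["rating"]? 4.2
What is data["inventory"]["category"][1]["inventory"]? 491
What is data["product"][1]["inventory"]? 497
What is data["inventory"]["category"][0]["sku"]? "SKU-649"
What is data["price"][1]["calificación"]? 4.3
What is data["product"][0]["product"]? "Device"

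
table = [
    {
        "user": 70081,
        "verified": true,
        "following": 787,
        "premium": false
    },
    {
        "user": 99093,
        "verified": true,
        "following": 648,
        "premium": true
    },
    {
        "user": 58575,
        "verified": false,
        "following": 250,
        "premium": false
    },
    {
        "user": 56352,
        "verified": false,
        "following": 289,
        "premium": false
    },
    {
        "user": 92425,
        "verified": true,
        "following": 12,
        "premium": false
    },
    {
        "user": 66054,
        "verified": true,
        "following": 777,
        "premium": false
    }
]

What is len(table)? 6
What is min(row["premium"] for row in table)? False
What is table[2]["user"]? 58575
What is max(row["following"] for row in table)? 787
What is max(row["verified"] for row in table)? True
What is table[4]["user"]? 92425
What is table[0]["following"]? 787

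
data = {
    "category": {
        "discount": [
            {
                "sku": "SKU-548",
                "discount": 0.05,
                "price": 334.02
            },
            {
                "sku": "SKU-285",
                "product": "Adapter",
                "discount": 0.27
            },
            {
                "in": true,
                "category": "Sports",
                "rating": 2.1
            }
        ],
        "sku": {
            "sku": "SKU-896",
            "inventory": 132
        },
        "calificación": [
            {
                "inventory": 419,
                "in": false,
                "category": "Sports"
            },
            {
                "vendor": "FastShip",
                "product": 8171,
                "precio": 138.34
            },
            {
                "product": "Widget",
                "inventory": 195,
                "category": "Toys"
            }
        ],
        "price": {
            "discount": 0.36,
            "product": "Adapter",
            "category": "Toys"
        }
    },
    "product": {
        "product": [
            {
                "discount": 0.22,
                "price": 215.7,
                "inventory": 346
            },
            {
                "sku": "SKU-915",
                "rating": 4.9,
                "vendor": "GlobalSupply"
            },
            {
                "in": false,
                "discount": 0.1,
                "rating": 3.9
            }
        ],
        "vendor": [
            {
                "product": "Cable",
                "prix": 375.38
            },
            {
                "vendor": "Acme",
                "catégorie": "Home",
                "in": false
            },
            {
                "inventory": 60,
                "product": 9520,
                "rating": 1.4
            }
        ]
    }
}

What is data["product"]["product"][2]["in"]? False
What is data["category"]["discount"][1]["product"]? "Adapter"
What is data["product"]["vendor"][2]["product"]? 9520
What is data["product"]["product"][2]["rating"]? 3.9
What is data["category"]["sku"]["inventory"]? 132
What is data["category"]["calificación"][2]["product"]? "Widget"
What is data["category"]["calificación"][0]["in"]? False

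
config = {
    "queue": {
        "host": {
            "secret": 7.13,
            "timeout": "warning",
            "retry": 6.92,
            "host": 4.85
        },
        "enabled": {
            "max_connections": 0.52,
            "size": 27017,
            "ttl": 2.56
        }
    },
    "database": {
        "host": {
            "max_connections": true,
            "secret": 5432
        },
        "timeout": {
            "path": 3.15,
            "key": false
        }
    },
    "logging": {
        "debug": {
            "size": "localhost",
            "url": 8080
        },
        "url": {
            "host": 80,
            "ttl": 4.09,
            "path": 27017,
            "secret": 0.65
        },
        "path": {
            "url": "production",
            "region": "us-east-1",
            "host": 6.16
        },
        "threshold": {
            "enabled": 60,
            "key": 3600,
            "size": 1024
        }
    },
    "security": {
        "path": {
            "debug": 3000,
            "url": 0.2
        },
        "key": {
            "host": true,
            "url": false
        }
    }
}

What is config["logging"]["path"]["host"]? 6.16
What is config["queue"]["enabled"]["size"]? 27017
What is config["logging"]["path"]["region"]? "us-east-1"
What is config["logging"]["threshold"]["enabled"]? 60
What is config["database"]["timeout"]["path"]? 3.15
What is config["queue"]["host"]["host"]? 4.85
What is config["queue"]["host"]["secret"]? 7.13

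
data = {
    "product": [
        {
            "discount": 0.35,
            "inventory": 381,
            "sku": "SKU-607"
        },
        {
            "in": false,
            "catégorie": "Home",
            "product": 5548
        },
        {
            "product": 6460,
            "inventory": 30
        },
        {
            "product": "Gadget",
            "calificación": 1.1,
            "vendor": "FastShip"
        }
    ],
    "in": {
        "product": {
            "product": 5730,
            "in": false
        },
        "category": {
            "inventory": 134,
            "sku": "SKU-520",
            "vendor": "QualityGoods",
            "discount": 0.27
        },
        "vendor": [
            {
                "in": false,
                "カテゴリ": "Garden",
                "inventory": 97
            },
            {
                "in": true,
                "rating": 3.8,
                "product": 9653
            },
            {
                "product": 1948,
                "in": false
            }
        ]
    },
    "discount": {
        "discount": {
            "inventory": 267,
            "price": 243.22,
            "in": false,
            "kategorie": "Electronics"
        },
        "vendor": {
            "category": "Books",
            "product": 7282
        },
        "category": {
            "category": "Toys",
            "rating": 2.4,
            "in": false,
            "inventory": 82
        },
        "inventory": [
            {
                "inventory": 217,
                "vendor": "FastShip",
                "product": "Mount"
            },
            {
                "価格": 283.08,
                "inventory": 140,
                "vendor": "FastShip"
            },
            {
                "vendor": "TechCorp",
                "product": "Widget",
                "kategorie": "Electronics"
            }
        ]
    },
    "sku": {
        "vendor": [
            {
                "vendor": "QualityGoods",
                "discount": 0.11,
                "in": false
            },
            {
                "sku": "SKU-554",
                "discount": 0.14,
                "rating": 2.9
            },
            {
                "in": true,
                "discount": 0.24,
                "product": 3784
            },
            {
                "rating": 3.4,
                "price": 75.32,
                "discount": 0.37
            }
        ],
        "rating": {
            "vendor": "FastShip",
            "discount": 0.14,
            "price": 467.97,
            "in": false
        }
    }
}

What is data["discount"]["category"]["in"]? False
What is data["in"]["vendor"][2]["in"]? False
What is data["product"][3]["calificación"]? 1.1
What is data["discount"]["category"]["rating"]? 2.4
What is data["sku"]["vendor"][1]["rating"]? 2.9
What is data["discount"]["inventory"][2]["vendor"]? "TechCorp"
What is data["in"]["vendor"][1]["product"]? 9653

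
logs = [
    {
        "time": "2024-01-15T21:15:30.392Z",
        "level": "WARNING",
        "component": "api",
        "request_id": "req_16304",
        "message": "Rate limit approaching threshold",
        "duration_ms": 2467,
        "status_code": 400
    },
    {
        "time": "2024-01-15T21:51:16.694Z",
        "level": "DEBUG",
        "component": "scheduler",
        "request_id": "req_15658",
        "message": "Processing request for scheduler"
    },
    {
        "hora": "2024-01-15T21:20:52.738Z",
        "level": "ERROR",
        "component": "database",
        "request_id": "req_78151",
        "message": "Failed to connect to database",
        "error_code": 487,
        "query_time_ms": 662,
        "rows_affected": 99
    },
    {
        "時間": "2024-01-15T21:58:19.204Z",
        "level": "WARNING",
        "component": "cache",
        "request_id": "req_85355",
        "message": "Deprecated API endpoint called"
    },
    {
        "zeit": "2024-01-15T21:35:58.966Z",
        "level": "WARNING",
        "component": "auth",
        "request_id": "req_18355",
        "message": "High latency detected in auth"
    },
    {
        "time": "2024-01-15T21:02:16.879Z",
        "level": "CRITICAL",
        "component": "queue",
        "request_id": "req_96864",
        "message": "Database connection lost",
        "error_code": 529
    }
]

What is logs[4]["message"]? "High latency detected in auth"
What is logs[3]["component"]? "cache"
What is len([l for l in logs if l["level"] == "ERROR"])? 1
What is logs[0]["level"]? "WARNING"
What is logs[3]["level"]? "WARNING"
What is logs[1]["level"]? "DEBUG"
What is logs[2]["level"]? "ERROR"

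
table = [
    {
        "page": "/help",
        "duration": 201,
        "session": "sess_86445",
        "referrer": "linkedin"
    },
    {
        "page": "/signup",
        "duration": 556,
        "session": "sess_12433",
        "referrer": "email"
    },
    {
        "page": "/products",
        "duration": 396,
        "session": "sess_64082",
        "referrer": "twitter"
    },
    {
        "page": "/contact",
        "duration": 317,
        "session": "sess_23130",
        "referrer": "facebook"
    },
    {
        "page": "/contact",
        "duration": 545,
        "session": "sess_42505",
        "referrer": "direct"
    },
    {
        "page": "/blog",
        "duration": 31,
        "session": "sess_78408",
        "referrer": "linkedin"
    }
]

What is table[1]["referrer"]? "email"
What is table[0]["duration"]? 201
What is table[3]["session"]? "sess_23130"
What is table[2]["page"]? "/products"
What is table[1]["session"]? "sess_12433"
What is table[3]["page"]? "/contact"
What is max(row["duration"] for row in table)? 556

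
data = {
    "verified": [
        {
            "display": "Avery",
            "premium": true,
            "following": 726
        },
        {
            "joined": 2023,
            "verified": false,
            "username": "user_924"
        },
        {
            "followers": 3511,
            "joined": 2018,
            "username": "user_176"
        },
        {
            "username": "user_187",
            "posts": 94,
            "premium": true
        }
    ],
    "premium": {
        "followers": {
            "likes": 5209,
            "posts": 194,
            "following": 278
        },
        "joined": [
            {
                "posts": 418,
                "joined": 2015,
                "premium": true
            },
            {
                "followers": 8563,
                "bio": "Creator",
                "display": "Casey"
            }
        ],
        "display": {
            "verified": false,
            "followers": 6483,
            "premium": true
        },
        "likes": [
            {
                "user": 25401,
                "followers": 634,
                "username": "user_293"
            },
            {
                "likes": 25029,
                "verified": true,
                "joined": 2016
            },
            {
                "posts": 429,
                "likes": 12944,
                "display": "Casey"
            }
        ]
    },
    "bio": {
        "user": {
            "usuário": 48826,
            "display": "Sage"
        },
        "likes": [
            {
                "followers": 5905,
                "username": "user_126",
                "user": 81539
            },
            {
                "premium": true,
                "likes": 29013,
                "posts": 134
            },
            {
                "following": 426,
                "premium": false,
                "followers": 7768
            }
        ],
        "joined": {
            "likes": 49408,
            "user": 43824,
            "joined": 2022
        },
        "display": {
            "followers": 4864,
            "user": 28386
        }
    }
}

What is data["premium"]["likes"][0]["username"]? "user_293"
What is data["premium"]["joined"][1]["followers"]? 8563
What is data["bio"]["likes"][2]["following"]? 426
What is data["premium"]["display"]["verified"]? False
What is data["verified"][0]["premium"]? True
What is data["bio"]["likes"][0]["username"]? "user_126"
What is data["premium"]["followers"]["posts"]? 194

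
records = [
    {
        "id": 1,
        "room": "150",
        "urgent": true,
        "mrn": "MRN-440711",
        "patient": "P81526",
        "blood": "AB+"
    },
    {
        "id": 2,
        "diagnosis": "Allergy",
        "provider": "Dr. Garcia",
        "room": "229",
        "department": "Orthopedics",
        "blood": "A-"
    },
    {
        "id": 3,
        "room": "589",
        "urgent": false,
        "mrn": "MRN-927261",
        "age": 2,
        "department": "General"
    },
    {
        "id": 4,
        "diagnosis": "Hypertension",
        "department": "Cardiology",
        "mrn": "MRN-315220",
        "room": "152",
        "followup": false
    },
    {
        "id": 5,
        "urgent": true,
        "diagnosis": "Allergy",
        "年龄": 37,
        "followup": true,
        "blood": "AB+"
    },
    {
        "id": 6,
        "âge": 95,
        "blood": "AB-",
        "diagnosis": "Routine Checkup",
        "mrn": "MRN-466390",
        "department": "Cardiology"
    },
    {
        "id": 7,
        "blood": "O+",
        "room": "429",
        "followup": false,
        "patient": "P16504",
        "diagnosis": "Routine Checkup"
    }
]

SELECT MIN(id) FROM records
1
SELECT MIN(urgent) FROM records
False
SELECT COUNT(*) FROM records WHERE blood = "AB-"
1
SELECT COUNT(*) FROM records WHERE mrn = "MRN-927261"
1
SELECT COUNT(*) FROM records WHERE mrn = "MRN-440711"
1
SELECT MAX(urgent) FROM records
True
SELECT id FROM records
[1, 2, 3, 4, 5, 6, 7]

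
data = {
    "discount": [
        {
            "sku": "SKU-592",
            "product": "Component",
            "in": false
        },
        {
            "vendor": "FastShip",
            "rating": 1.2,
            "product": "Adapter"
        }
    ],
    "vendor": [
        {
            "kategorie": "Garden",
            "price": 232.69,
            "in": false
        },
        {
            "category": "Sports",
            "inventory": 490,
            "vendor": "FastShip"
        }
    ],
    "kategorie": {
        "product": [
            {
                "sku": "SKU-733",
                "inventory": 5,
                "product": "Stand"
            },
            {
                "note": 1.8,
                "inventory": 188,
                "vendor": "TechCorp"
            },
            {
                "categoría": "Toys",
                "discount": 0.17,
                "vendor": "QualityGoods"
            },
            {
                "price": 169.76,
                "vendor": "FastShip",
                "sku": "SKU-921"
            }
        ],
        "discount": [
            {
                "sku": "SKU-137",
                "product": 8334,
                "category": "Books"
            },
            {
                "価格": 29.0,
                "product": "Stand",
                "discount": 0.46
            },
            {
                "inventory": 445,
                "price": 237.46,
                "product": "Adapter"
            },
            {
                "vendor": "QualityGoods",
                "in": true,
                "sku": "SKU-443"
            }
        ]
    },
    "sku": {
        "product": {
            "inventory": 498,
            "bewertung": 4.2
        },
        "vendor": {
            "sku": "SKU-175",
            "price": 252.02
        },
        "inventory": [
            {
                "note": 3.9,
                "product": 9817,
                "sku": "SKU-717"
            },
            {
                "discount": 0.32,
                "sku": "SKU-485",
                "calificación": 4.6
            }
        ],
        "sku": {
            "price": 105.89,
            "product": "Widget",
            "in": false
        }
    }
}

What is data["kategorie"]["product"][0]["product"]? "Stand"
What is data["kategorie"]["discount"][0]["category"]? "Books"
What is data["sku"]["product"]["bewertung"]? 4.2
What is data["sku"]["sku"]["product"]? "Widget"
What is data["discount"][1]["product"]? "Adapter"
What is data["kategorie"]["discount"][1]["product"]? "Stand"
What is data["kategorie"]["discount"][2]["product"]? "Adapter"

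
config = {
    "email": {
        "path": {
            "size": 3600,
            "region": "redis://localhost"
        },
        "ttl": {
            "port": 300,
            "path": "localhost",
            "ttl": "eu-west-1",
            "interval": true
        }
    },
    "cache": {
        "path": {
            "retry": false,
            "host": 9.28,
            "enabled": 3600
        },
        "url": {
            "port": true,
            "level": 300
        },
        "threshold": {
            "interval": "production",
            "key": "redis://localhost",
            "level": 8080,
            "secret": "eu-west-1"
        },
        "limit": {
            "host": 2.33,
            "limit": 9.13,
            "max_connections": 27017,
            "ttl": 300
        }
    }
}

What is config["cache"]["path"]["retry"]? False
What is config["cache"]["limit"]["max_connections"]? 27017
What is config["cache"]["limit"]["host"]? 2.33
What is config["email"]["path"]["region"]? "redis://localhost"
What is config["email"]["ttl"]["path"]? "localhost"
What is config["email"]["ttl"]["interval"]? True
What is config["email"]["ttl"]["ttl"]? "eu-west-1"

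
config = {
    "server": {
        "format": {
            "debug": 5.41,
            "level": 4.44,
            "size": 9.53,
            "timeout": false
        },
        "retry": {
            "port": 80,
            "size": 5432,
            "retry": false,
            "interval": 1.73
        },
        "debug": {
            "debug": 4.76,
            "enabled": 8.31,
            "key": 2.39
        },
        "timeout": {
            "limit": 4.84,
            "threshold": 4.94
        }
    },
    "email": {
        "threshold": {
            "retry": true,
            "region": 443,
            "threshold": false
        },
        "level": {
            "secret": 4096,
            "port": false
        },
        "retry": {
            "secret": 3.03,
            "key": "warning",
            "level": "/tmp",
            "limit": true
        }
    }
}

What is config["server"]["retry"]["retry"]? False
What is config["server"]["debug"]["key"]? 2.39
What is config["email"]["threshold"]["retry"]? True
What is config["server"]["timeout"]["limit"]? 4.84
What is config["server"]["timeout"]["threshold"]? 4.94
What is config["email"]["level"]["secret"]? 4096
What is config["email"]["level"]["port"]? False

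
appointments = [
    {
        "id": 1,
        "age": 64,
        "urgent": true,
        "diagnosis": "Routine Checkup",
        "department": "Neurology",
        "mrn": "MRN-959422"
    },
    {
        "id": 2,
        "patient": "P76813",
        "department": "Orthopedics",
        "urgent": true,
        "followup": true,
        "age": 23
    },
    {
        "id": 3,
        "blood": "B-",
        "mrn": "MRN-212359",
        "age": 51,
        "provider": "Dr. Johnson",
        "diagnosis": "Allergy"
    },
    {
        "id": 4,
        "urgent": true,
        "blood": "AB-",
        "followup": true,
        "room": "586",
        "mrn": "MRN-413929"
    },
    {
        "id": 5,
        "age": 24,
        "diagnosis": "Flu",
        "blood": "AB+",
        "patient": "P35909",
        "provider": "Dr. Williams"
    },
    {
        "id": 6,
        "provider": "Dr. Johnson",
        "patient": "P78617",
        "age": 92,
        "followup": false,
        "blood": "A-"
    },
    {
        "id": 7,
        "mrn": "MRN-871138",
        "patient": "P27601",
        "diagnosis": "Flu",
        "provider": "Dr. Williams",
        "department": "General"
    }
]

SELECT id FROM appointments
[1, 2, 3, 4, 5, 6, 7]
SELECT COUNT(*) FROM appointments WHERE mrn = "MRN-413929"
1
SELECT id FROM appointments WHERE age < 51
[2, 5]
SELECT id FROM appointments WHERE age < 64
[2, 3, 5]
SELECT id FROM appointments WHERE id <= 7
[1, 2, 3, 4, 5, 6, 7]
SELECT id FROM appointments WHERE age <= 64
[1, 2, 3, 5]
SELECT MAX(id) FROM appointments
7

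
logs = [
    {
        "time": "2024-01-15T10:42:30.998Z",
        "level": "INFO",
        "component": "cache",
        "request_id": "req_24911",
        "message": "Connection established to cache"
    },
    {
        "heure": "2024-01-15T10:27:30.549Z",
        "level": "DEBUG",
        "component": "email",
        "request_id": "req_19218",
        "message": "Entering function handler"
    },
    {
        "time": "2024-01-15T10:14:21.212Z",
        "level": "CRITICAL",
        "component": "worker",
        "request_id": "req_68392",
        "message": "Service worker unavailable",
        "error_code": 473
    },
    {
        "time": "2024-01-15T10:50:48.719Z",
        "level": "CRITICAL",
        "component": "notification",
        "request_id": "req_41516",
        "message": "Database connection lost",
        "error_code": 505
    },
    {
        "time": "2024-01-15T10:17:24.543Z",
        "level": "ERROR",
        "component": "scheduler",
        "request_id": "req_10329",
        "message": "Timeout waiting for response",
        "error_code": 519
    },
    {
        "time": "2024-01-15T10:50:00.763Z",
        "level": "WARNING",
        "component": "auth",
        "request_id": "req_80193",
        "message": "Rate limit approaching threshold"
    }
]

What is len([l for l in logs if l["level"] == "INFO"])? 1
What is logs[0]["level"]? "INFO"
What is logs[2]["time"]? "2024-01-15T10:14:21.212Z"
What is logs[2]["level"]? "CRITICAL"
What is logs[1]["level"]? "DEBUG"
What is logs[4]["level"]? "ERROR"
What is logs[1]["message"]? "Entering function handler"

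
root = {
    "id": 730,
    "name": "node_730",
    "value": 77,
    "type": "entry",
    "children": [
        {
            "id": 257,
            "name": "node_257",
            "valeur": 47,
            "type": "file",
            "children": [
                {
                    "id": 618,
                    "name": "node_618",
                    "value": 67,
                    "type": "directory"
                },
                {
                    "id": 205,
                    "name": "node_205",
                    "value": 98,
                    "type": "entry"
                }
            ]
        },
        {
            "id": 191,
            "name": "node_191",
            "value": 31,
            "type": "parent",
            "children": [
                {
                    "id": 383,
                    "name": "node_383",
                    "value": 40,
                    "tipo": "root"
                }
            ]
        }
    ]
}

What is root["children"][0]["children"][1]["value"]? 98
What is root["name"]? "node_730"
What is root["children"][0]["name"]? "node_257"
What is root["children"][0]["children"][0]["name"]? "node_618"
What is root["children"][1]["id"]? 191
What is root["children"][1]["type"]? "parent"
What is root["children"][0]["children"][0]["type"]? "directory"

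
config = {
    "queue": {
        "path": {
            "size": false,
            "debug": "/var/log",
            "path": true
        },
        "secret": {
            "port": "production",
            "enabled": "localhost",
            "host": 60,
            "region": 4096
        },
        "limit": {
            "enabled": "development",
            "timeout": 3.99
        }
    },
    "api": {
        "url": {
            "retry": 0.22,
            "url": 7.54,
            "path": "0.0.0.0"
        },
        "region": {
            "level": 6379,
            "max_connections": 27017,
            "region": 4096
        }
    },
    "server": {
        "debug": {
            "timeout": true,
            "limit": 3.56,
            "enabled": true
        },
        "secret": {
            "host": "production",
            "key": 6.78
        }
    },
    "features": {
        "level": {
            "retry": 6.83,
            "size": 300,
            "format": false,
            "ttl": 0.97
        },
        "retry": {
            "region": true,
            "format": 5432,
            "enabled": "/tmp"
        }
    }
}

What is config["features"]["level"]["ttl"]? 0.97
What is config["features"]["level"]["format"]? False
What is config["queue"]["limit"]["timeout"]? 3.99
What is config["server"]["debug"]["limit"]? 3.56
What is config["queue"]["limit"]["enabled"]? "development"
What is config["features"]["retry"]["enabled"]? "/tmp"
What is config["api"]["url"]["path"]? "0.0.0.0"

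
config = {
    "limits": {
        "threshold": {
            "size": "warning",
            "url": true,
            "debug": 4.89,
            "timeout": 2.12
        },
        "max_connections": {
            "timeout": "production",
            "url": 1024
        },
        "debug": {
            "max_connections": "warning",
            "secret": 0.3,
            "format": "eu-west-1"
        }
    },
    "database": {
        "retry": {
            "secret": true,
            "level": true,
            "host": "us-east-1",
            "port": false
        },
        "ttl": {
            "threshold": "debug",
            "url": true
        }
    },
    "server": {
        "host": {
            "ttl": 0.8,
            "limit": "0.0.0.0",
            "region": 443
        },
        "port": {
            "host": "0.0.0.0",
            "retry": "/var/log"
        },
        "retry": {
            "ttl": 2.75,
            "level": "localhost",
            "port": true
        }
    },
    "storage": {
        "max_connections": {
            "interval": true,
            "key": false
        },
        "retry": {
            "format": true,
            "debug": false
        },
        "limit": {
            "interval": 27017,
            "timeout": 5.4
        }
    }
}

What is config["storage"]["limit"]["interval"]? 27017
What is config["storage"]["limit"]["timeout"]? 5.4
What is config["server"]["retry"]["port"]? True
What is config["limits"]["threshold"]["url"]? True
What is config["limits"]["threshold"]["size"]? "warning"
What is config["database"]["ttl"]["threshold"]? "debug"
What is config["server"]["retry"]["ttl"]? 2.75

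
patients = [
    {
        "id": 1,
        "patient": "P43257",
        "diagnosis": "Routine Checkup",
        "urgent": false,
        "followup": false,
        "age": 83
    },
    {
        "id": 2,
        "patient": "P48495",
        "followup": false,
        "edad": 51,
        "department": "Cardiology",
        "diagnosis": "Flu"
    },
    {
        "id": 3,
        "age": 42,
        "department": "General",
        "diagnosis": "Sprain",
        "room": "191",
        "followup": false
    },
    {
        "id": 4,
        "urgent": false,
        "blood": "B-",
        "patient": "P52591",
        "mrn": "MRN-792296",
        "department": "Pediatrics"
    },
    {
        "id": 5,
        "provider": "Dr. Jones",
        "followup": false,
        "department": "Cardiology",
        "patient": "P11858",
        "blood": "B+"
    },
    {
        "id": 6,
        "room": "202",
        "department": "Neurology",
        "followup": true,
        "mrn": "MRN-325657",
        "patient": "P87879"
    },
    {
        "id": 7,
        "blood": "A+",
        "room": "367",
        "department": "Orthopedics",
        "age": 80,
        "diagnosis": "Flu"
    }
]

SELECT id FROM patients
[1, 2, 3, 4, 5, 6, 7]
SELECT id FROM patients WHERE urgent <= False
[1, 4]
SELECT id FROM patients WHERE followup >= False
[1, 2, 3, 5, 6]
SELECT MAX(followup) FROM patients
True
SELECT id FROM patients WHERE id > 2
[3, 4, 5, 6, 7]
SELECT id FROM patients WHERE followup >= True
[6]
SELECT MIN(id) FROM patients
1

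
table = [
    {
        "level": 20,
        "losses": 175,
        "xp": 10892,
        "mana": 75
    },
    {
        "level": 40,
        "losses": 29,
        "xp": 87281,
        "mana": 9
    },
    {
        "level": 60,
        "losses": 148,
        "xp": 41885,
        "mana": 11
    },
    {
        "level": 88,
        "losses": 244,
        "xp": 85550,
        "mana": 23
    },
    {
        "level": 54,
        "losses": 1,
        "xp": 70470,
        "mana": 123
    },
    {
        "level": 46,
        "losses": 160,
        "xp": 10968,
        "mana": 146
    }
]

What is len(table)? 6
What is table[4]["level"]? 54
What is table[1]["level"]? 40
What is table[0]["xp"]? 10892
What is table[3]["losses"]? 244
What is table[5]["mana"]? 146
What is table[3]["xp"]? 85550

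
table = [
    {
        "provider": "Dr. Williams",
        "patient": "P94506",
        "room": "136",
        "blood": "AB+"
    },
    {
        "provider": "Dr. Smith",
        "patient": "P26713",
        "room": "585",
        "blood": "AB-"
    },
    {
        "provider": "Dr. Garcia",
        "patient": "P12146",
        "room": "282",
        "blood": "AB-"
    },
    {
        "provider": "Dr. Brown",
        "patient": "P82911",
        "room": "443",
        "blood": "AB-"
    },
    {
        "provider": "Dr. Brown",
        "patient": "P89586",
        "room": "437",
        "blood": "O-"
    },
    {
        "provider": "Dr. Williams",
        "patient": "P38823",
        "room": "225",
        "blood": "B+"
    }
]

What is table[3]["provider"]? "Dr. Brown"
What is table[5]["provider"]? "Dr. Williams"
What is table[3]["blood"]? "AB-"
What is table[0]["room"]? "136"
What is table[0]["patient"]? "P94506"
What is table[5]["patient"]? "P38823"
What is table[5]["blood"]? "B+"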